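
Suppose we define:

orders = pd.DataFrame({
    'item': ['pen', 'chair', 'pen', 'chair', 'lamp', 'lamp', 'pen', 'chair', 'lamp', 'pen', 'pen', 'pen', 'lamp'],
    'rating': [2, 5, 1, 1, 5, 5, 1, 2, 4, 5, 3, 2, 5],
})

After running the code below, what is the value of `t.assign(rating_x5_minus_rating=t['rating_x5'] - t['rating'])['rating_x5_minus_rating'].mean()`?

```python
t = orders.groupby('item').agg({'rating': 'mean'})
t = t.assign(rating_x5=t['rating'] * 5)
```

13.0

group by item, mean of rating:
         rating
item           
chair  2.666667
lamp   4.750000
pen    2.333333
add column rating_x5 = t['rating'] * 5:
         rating  rating_x5
item                      
chair  2.666667  13.333333
lamp   4.750000  23.750000
pen    2.333333  11.666667
add column rating_x5_minus_rating = t['rating_x5'] - t['rating']:
         rating  rating_x5  rating_x5_minus_rating
item                                              
chair  2.666667  13.333333               10.666667
lamp   4.750000  23.750000               19.000000
pen    2.333333  11.666667                9.333333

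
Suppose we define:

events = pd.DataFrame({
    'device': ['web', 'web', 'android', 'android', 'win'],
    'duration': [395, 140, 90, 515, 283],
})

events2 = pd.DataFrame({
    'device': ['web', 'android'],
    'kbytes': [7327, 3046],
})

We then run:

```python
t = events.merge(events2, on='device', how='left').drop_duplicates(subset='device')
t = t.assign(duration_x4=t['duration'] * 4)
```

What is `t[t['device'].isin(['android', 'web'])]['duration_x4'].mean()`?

merge on 'device' (how='left') → 5 rows:
    device  duration  kbytes
0      web       395  7327.0
1      web       140  7327.0
2  android        90  3046.0
3  android       515  3046.0
4      win       283     NaN
drop duplicate device (keep=first):
    device  duration  kbytes
0      web       395  7327.0
2  android        90  3046.0
4      win       283     NaN
add column duration_x4 = t['duration'] * 4:
    device  duration  kbytes  duration_x4
0      web       395  7327.0         1580
2  android        90  3046.0          360
4      win       283     NaN         1132
filter rows where device in ['android', 'web']:
    device  duration  kbytes  duration_x4
0      web       395  7327.0         1580
2  android        90  3046.0          360
Reading off the mean of column 'duration_x4', we get 970.0.

970.0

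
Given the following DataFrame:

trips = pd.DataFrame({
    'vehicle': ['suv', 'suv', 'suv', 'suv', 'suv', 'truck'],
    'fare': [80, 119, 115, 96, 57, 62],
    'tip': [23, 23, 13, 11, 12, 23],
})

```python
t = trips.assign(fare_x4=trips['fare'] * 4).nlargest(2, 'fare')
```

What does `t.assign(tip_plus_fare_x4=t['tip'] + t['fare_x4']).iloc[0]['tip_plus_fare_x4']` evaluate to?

499

add column fare_x4 = trips['fare'] * 4:
  vehicle  fare  tip  fare_x4
0     suv    80   23      320
1     suv   119   23      476
2     suv   115   13      460
3     suv    96   11      384
4     suv    57   12      228
5   truck    62   23      248
take 2 rows with largest fare:
  vehicle  fare  tip  fare_x4
1     suv   119   23      476
2     suv   115   13      460
add column tip_plus_fare_x4 = t['tip'] + t['fare_x4']:
  vehicle  fare  tip  fare_x4  tip_plus_fare_x4
1     suv   119   23      476               499
2     suv   115   13      460               473
Reading off the value at position 0, column 'tip_plus_fare_x4', we get 499.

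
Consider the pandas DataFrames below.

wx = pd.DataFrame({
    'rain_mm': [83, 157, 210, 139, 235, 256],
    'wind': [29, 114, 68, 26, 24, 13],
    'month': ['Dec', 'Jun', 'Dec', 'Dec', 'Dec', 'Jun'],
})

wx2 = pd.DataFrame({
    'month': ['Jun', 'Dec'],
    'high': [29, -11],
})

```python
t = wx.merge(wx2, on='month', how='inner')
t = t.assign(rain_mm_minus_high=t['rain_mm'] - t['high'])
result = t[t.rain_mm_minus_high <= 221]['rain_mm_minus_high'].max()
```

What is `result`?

merge on 'month' (how='inner') → 6 rows:
   rain_mm  wind month  high
0       83    29   Dec   -11
1      157   114   Jun    29
2      210    68   Dec   -11
3      139    26   Dec   -11
4      235    24   Dec   -11
5      256    13   Jun    29
add column rain_mm_minus_high = t['rain_mm'] - t['high']:
   rain_mm  wind month  high  rain_mm_minus_high
0       83    29   Dec   -11                  94
1      157   114   Jun    29                 128
2      210    68   Dec   -11                 221
3      139    26   Dec   -11                 150
4      235    24   Dec   -11                 246
5      256    13   Jun    29                 227
filter rows where rain_mm_minus_high <= 221:
   rain_mm  wind month  high  rain_mm_minus_high
0       83    29   Dec   -11                  94
1      157   114   Jun    29                 128
2      210    68   Dec   -11                 221
3      139    26   Dec   -11                 150
Finally, max of column 'rain_mm_minus_high' = 221.

221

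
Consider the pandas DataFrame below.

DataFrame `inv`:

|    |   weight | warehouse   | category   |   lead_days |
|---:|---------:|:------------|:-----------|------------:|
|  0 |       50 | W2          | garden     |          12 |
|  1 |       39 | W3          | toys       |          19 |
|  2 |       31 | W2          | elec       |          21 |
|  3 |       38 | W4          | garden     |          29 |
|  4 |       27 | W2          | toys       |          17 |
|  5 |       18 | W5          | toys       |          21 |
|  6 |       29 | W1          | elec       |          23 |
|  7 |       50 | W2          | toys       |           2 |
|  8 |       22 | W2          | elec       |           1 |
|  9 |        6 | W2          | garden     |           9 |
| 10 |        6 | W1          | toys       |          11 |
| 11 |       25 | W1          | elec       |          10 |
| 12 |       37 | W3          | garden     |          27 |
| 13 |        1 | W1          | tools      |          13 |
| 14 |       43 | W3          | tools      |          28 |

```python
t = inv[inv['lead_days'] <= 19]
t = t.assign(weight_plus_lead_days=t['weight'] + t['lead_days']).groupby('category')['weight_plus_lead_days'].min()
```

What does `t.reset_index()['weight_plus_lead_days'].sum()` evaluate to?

filter rows where lead_days <= 19:
    weight warehouse category  lead_days
0       50        W2   garden         12
1       39        W3     toys         19
4       27        W2     toys         17
7       50        W2     toys          2
8       22        W2     elec          1
9        6        W2   garden          9
10       6        W1     toys         11
11      25        W1     elec         10
13       1        W1    tools         13
add column weight_plus_lead_days = t['weight'] + t['lead_days']:
    weight warehouse category  lead_days  weight_plus_lead_days
0       50        W2   garden         12                     62
1       39        W3     toys         19                     58
4       27        W2     toys         17                     44
7       50        W2     toys          2                     52
8       22        W2     elec          1                     23
9        6        W2   garden          9                     15
10       6        W1     toys         11                     17
11      25        W1     elec         10                     35
13       1        W1    tools         13                     14
group by category, min of weight_plus_lead_days:
category
elec      23
garden    15
tools     14
toys      17
Name: weight_plus_lead_days, dtype: int64
reset_index():
  category  weight_plus_lead_days
0     elec                     23
1   garden                     15
2    tools                     14
3     toys                     17
Reading off the sum of column 'weight_plus_lead_days', we get 69.

69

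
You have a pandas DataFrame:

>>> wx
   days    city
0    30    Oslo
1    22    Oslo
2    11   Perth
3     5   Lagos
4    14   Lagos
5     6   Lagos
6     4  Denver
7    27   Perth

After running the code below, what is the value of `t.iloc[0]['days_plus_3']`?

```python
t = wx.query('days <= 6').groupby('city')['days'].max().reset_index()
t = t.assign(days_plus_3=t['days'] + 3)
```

7

filter rows where days <= 6:
   days    city
3     5   Lagos
5     6   Lagos
6     4  Denver
group by city, max of days:
city
Denver    4
Lagos     6
Name: days, dtype: int64
reset_index():
     city  days
0  Denver     4
1   Lagos     6
add column days_plus_3 = t['days'] + 3:
     city  days  days_plus_3
0  Denver     4            7
1   Lagos     6            9
Reading off the value at position 0, column 'days_plus_3', we get 7.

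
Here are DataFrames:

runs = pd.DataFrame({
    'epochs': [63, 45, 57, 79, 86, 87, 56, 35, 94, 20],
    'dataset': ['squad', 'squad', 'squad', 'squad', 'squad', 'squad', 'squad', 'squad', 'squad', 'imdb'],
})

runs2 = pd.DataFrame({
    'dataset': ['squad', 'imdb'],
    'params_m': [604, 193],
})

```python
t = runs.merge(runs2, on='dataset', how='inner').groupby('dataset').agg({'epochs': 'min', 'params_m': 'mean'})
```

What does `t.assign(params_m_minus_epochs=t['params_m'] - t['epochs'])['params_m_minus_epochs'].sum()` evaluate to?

742.0

merge on 'dataset' (how='inner') → 10 rows:
   epochs dataset  params_m
0      63   squad       604
1      45   squad       604
2      57   squad       604
3      79   squad       604
4      86   squad       604
5      87   squad       604
6      56   squad       604
7      35   squad       604
8      94   squad       604
9      20    imdb       193
group by dataset: min(epochs), mean(params_m):
         epochs  params_m
dataset                  
imdb         20     193.0
squad        35     604.0
add column params_m_minus_epochs = t['params_m'] - t['epochs']:
         epochs  params_m  params_m_minus_epochs
dataset                                         
imdb         20     193.0                  173.0
squad        35     604.0                  569.0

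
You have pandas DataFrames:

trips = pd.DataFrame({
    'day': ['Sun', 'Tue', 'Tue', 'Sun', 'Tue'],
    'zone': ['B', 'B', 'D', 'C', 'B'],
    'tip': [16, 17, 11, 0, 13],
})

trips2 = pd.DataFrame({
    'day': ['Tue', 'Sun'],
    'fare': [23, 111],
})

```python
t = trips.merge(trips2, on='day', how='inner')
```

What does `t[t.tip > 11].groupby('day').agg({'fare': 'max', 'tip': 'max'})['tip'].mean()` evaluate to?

merge on 'day' (how='inner') → 5 rows:
   day zone  tip  fare
0  Sun    B   16   111
1  Tue    B   17    23
2  Tue    D   11    23
3  Sun    C    0   111
4  Tue    B   13    23
filter rows where tip > 11:
   day zone  tip  fare
0  Sun    B   16   111
1  Tue    B   17    23
4  Tue    B   13    23
group by day: max(fare), max(tip):
     fare  tip
day           
Sun   111   16
Tue    23   17
So mean() = 16.5.

16.5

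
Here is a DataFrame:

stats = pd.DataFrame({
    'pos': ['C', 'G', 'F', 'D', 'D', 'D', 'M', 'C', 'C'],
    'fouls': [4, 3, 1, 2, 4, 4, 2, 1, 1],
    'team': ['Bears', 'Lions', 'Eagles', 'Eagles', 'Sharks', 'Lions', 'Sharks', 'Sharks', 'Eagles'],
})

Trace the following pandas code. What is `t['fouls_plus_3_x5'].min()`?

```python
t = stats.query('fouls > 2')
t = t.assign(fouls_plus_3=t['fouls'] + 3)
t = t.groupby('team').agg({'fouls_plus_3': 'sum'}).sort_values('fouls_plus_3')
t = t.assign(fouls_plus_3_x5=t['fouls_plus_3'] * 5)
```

35

filter rows where fouls > 2:
  pos  fouls    team
0   C      4   Bears
1   G      3   Lions
4   D      4  Sharks
5   D      4   Lions
add column fouls_plus_3 = t['fouls'] + 3:
  pos  fouls    team  fouls_plus_3
0   C      4   Bears             7
1   G      3   Lions             6
4   D      4  Sharks             7
5   D      4   Lions             7
group by team, sum of fouls_plus_3:
        fouls_plus_3
team                
Bears              7
Lions             13
Sharks             7
sort by fouls_plus_3:
        fouls_plus_3
team                
Bears              7
Sharks             7
Lions             13
add column fouls_plus_3_x5 = t['fouls_plus_3'] * 5:
        fouls_plus_3  fouls_plus_3_x5
team                                 
Bears              7               35
Sharks             7               35
Lions             13               65
Finally, min of column 'fouls_plus_3_x5' = 35.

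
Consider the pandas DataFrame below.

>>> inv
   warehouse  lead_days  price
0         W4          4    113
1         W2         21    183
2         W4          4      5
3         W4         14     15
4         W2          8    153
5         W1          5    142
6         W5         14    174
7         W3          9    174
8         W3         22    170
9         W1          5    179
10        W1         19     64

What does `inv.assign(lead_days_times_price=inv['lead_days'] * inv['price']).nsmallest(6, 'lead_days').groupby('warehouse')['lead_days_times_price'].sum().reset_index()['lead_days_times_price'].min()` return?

add column lead_days_times_price = inv['lead_days'] * inv['price']:
   warehouse  lead_days  price  lead_days_times_price
0         W4          4    113                    452
1         W2         21    183                   3843
2         W4          4      5                     20
3         W4         14     15                    210
4         W2          8    153                   1224
5         W1          5    142                    710
6         W5         14    174                   2436
7         W3          9    174                   1566
8         W3         22    170                   3740
9         W1          5    179                    895
10        W1         19     64                   1216
take 6 rows with smallest lead_days:
  warehouse  lead_days  price  lead_days_times_price
0        W4          4    113                    452
2        W4          4      5                     20
5        W1          5    142                    710
9        W1          5    179                    895
4        W2          8    153                   1224
7        W3          9    174                   1566
group by warehouse, sum of lead_days_times_price:
warehouse
W1    1605
W2    1224
W3    1566
W4     472
Name: lead_days_times_price, dtype: int64
reset_index():
  warehouse  lead_days_times_price
0        W1                   1605
1        W2                   1224
2        W3                   1566
3        W4                    472
Finally, min of column 'lead_days_times_price' = 472.

472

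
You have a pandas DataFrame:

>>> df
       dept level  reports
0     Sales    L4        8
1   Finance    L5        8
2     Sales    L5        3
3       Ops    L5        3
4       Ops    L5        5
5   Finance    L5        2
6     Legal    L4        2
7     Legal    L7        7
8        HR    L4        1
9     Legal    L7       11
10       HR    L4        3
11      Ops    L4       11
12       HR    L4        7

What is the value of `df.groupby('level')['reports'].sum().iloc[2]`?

group by level, sum of reports:
level
L4    32
L5    21
L7    18
Name: reports, dtype: int64
The value at position 2 is 18.

18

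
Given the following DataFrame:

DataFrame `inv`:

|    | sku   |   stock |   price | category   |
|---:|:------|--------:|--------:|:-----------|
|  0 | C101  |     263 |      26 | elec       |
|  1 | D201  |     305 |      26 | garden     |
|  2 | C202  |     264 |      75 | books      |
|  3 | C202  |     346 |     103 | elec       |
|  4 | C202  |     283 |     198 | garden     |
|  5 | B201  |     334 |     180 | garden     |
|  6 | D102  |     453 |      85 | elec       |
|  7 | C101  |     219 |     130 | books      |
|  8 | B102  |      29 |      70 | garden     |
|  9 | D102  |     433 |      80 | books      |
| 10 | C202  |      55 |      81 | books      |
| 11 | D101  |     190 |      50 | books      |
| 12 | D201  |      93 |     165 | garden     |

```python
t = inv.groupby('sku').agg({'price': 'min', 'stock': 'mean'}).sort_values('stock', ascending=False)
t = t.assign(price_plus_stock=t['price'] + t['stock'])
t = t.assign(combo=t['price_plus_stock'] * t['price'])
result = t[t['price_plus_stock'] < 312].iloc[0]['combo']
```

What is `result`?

group by sku: min(price), mean(stock):
      price  stock
sku               
B102     70   29.0
B201    180  334.0
C101     26  241.0
C202     75  237.0
D101     50  190.0
D102     80  443.0
D201     26  199.0
sort by stock descending:
      price  stock
sku               
D102     80  443.0
B201    180  334.0
C101     26  241.0
C202     75  237.0
D201     26  199.0
D101     50  190.0
B102     70   29.0
add column price_plus_stock = t['price'] + t['stock']:
      price  stock  price_plus_stock
sku                                 
D102     80  443.0             523.0
B201    180  334.0             514.0
C101     26  241.0             267.0
C202     75  237.0             312.0
D201     26  199.0             225.0
D101     50  190.0             240.0
B102     70   29.0              99.0
add column combo = t['price_plus_stock'] * t['price']:
      price  stock  price_plus_stock    combo
sku                                          
D102     80  443.0             523.0  41840.0
B201    180  334.0             514.0  92520.0
C101     26  241.0             267.0   6942.0
C202     75  237.0             312.0  23400.0
D201     26  199.0             225.0   5850.0
D101     50  190.0             240.0  12000.0
B102     70   29.0              99.0   6930.0
filter rows where price_plus_stock < 312:
      price  stock  price_plus_stock    combo
sku                                          
C101     26  241.0             267.0   6942.0
D201     26  199.0             225.0   5850.0
D101     50  190.0             240.0  12000.0
B102     70   29.0              99.0   6930.0
Finally, value at position 0, column 'combo' = 6942.0.

6942.0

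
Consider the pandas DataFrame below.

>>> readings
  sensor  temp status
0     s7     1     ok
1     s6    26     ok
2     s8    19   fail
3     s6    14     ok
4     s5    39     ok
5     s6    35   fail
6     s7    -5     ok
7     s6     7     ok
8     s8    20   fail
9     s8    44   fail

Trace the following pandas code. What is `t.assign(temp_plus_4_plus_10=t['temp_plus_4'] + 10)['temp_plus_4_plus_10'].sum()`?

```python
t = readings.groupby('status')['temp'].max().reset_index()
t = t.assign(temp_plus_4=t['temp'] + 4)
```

111

group by status, max of temp:
status
fail    44
ok      39
Name: temp, dtype: int64
reset_index():
  status  temp
0   fail    44
1     ok    39
add column temp_plus_4 = t['temp'] + 4:
  status  temp  temp_plus_4
0   fail    44           48
1     ok    39           43
add column temp_plus_4_plus_10 = t['temp_plus_4'] + 10:
  status  temp  temp_plus_4  temp_plus_4_plus_10
0   fail    44           48                   58
1     ok    39           43                   53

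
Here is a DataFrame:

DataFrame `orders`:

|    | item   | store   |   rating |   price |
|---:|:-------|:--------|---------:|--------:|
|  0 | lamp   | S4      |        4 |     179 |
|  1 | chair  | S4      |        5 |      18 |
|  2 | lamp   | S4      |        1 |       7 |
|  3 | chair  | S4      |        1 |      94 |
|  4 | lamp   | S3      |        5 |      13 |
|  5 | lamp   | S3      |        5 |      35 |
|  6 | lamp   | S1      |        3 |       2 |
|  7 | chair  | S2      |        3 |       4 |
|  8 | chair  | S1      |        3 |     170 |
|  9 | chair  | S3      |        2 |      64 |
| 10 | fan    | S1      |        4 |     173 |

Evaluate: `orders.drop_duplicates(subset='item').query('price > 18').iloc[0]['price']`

179

drop duplicate item (keep=first):
     item store  rating  price
0    lamp    S4       4    179
1   chair    S4       5     18
10    fan    S1       4    173
filter rows where price > 18:
    item store  rating  price
0   lamp    S4       4    179
10   fan    S1       4    173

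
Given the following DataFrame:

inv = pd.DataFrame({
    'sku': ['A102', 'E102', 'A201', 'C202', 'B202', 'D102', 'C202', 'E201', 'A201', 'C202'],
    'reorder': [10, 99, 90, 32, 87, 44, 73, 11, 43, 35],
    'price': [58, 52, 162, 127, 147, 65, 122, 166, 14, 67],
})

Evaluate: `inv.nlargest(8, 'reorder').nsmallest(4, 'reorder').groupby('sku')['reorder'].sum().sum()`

154

take 8 rows with largest reorder:
    sku  reorder  price
1  E102       99     52
2  A201       90    162
4  B202       87    147
6  C202       73    122
5  D102       44     65
8  A201       43     14
9  C202       35     67
3  C202       32    127
take 4 rows with smallest reorder:
    sku  reorder  price
3  C202       32    127
9  C202       35     67
8  A201       43     14
5  D102       44     65
group by sku, sum of reorder:
sku
A201    43
C202    67
D102    44
Name: reorder, dtype: int64
Then the sum of the resulting series: 154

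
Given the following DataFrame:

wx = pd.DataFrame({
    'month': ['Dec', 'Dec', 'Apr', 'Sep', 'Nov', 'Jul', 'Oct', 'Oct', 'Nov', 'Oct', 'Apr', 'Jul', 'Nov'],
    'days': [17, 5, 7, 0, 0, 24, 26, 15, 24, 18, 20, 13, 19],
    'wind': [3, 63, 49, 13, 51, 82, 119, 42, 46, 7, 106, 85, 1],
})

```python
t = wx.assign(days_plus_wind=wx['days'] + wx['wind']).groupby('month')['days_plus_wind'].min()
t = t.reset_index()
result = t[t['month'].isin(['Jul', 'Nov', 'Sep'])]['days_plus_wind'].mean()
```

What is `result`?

add column days_plus_wind = wx['days'] + wx['wind']:
   month  days  wind  days_plus_wind
0    Dec    17     3              20
1    Dec     5    63              68
2    Apr     7    49              56
3    Sep     0    13              13
4    Nov     0    51              51
5    Jul    24    82             106
6    Oct    26   119             145
7    Oct    15    42              57
8    Nov    24    46              70
9    Oct    18     7              25
10   Apr    20   106             126
11   Jul    13    85              98
12   Nov    19     1              20
group by month, min of days_plus_wind:
month
Apr    56
Dec    20
Jul    98
Nov    20
Oct    25
Sep    13
Name: days_plus_wind, dtype: int64
reset_index():
  month  days_plus_wind
0   Apr              56
1   Dec              20
2   Jul              98
3   Nov              20
4   Oct              25
5   Sep              13
filter rows where month in ['Jul', 'Nov', 'Sep']:
  month  days_plus_wind
2   Jul              98
3   Nov              20
5   Sep              13

43.6666666667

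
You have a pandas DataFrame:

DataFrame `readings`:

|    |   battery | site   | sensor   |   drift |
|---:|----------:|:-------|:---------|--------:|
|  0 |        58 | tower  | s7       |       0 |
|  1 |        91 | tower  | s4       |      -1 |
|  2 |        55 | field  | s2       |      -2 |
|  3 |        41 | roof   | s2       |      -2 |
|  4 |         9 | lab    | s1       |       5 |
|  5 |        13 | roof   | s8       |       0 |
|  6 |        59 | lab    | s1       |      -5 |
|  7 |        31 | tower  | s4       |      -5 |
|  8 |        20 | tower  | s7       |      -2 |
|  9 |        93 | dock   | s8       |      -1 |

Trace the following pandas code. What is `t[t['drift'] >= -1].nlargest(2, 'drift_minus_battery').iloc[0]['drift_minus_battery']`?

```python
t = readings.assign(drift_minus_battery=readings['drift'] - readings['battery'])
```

-4

add column drift_minus_battery = readings['drift'] - readings['battery']:
   battery   site sensor  drift  drift_minus_battery
0       58  tower     s7      0                  -58
1       91  tower     s4     -1                  -92
2       55  field     s2     -2                  -57
3       41   roof     s2     -2                  -43
4        9    lab     s1      5                   -4
5       13   roof     s8      0                  -13
6       59    lab     s1     -5                  -64
7       31  tower     s4     -5                  -36
8       20  tower     s7     -2                  -22
9       93   dock     s8     -1                  -94
filter rows where drift >= -1:
   battery   site sensor  drift  drift_minus_battery
0       58  tower     s7      0                  -58
1       91  tower     s4     -1                  -92
4        9    lab     s1      5                   -4
5       13   roof     s8      0                  -13
9       93   dock     s8     -1                  -94
take 2 rows with largest drift_minus_battery:
   battery  site sensor  drift  drift_minus_battery
4        9   lab     s1      5                   -4
5       13  roof     s8      0                  -13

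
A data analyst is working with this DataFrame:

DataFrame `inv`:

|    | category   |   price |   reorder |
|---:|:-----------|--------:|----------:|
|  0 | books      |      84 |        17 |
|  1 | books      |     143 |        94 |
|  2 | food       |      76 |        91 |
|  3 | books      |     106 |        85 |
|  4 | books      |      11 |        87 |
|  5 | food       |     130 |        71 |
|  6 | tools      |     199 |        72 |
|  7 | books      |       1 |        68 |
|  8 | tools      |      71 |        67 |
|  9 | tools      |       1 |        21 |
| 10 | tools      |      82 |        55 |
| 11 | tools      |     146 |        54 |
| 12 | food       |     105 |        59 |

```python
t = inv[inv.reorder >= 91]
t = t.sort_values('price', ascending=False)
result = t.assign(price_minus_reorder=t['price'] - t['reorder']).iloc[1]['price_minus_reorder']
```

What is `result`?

-15

filter rows where reorder >= 91:
  category  price  reorder
1    books    143       94
2     food     76       91
sort by price descending:
  category  price  reorder
1    books    143       94
2     food     76       91
add column price_minus_reorder = t['price'] - t['reorder']:
  category  price  reorder  price_minus_reorder
1    books    143       94                   49
2     food     76       91                  -15
The value at position 1, column 'price_minus_reorder' is -15.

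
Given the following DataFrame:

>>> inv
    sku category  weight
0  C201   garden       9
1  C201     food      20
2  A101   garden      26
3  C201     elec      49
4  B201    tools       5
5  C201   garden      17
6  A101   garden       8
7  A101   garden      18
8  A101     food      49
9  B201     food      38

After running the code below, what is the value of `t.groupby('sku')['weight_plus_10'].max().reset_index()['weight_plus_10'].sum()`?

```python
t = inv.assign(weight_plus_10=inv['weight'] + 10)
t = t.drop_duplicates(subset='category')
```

add column weight_plus_10 = inv['weight'] + 10:
    sku category  weight  weight_plus_10
0  C201   garden       9              19
1  C201     food      20              30
2  A101   garden      26              36
3  C201     elec      49              59
4  B201    tools       5              15
5  C201   garden      17              27
6  A101   garden       8              18
7  A101   garden      18              28
8  A101     food      49              59
9  B201     food      38              48
drop duplicate category (keep=first):
    sku category  weight  weight_plus_10
0  C201   garden       9              19
1  C201     food      20              30
3  C201     elec      49              59
4  B201    tools       5              15
group by sku, max of weight_plus_10:
sku
B201    15
C201    59
Name: weight_plus_10, dtype: int64
reset_index():
    sku  weight_plus_10
0  B201              15
1  C201              59
So sum() = 74.

74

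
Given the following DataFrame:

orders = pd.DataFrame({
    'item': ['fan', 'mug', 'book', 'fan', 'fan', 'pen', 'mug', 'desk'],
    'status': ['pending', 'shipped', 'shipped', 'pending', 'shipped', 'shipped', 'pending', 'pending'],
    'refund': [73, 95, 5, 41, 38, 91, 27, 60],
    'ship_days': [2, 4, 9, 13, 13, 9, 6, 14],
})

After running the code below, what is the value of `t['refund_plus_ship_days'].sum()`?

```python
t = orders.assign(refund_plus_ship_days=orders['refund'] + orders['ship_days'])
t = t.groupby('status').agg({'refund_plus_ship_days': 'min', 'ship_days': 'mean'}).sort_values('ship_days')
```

add column refund_plus_ship_days = orders['refund'] + orders['ship_days']:
   item   status  refund  ship_days  refund_plus_ship_days
0   fan  pending      73          2                     75
1   mug  shipped      95          4                     99
2  book  shipped       5          9                     14
3   fan  pending      41         13                     54
4   fan  shipped      38         13                     51
5   pen  shipped      91          9                    100
6   mug  pending      27          6                     33
7  desk  pending      60         14                     74
group by status: min(refund_plus_ship_days), mean(ship_days):
         refund_plus_ship_days  ship_days
status                                   
pending                     33       8.75
shipped                     14       8.75
sort by ship_days:
         refund_plus_ship_days  ship_days
status                                   
pending                     33       8.75
shipped                     14       8.75
Finally, sum of column 'refund_plus_ship_days' = 47.

47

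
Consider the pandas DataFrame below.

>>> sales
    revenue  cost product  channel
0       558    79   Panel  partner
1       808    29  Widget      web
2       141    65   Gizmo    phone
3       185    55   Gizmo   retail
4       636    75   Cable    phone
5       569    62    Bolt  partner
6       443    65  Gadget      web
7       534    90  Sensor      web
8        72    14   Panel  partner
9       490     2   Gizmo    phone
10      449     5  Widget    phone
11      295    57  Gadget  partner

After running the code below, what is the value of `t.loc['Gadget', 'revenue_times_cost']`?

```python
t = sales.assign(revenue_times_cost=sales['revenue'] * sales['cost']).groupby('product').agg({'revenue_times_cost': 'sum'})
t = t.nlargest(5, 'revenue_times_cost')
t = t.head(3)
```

45610

add column revenue_times_cost = sales['revenue'] * sales['cost']:
    revenue  cost product  channel  revenue_times_cost
0       558    79   Panel  partner               44082
1       808    29  Widget      web               23432
2       141    65   Gizmo    phone                9165
3       185    55   Gizmo   retail               10175
4       636    75   Cable    phone               47700
5       569    62    Bolt  partner               35278
6       443    65  Gadget      web               28795
7       534    90  Sensor      web               48060
8        72    14   Panel  partner                1008
9       490     2   Gizmo    phone                 980
10      449     5  Widget    phone                2245
11      295    57  Gadget  partner               16815
group by product, sum of revenue_times_cost:
         revenue_times_cost
product                    
Bolt                  35278
Cable                 47700
Gadget                45610
Gizmo                 20320
Panel                 45090
Sensor                48060
Widget                25677
take 5 rows with largest revenue_times_cost:
         revenue_times_cost
product                    
Sensor                48060
Cable                 47700
Gadget                45610
Panel                 45090
Bolt                  35278
take first 3 rows:
         revenue_times_cost
product                    
Sensor                48060
Cable                 47700
Gadget                45610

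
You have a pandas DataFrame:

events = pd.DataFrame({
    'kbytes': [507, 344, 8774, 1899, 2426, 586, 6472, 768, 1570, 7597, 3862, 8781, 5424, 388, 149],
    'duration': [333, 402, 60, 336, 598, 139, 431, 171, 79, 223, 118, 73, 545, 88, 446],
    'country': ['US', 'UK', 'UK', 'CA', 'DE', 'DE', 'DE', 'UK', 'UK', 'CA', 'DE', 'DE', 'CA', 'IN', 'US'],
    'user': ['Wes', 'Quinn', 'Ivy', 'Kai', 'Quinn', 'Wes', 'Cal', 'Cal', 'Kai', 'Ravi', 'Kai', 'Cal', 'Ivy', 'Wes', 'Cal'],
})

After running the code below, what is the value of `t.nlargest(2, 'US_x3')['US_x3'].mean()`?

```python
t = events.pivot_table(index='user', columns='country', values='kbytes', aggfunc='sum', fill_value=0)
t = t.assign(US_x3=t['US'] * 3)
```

pivot: rows=user, cols=country, sum(kbytes):
country    CA     DE   IN    UK   US
user                                
Cal         0  15253    0   768  149
Ivy      5424      0    0  8774    0
Kai      1899   3862    0  1570    0
Quinn       0   2426    0   344    0
Ravi     7597      0    0     0    0
Wes         0    586  388     0  507
add column US_x3 = t['US'] * 3:
country    CA     DE   IN    UK   US  US_x3
user                                       
Cal         0  15253    0   768  149    447
Ivy      5424      0    0  8774    0      0
Kai      1899   3862    0  1570    0      0
Quinn       0   2426    0   344    0      0
Ravi     7597      0    0     0    0      0
Wes         0    586  388     0  507   1521
take 2 rows with largest US_x3:
country  CA     DE   IN   UK   US  US_x3
user                                    
Wes       0    586  388    0  507   1521
Cal       0  15253    0  768  149    447

984.0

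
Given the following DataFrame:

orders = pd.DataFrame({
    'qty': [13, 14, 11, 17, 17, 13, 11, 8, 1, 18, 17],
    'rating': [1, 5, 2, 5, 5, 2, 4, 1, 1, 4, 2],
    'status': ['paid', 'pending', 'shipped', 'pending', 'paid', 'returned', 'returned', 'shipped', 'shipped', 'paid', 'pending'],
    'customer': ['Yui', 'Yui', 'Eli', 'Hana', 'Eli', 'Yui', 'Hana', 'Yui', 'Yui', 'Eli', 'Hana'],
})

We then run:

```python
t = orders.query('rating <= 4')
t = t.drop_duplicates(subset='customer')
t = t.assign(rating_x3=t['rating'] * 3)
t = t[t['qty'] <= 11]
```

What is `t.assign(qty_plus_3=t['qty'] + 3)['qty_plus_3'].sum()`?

filter rows where rating <= 4:
    qty  rating    status customer
0    13       1      paid      Yui
2    11       2   shipped      Eli
5    13       2  returned      Yui
6    11       4  returned     Hana
7     8       1   shipped      Yui
8     1       1   shipped      Yui
9    18       4      paid      Eli
10   17       2   pending     Hana
drop duplicate customer (keep=first):
   qty  rating    status customer
0   13       1      paid      Yui
2   11       2   shipped      Eli
6   11       4  returned     Hana
add column rating_x3 = t['rating'] * 3:
   qty  rating    status customer  rating_x3
0   13       1      paid      Yui          3
2   11       2   shipped      Eli          6
6   11       4  returned     Hana         12
filter rows where qty <= 11:
   qty  rating    status customer  rating_x3
2   11       2   shipped      Eli          6
6   11       4  returned     Hana         12
add column qty_plus_3 = t['qty'] + 3:
   qty  rating    status customer  rating_x3  qty_plus_3
2   11       2   shipped      Eli          6          14
6   11       4  returned     Hana         12          14
Hence 28.

28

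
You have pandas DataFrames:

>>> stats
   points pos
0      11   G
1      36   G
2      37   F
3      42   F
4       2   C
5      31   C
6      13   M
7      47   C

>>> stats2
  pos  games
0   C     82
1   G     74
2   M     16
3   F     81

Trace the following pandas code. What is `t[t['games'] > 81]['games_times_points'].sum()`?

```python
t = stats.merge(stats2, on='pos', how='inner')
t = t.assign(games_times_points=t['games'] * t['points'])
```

merge on 'pos' (how='inner') → 8 rows:
   points pos  games
0      11   G     74
1      36   G     74
2      37   F     81
3      42   F     81
4       2   C     82
5      31   C     82
6      13   M     16
7      47   C     82
add column games_times_points = t['games'] * t['points']:
   points pos  games  games_times_points
0      11   G     74                 814
1      36   G     74                2664
2      37   F     81                2997
3      42   F     81                3402
4       2   C     82                 164
5      31   C     82                2542
6      13   M     16                 208
7      47   C     82                3854
filter rows where games > 81:
   points pos  games  games_times_points
4       2   C     82                 164
5      31   C     82                2542
7      47   C     82                3854
Finally, sum of column 'games_times_points' = 6560.

6560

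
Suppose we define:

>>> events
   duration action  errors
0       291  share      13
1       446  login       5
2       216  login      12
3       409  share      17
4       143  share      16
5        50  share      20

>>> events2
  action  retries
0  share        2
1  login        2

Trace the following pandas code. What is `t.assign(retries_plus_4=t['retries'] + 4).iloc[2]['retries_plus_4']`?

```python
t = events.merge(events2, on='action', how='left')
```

merge on 'action' (how='left') → 6 rows:
   duration action  errors  retries
0       291  share      13        2
1       446  login       5        2
2       216  login      12        2
3       409  share      17        2
4       143  share      16        2
5        50  share      20        2
add column retries_plus_4 = t['retries'] + 4:
   duration action  errors  retries  retries_plus_4
0       291  share      13        2               6
1       446  login       5        2               6
2       216  login      12        2               6
3       409  share      17        2               6
4       143  share      16        2               6
5        50  share      20        2               6
Then the value at position 2, column 'retries_plus_4': 6

6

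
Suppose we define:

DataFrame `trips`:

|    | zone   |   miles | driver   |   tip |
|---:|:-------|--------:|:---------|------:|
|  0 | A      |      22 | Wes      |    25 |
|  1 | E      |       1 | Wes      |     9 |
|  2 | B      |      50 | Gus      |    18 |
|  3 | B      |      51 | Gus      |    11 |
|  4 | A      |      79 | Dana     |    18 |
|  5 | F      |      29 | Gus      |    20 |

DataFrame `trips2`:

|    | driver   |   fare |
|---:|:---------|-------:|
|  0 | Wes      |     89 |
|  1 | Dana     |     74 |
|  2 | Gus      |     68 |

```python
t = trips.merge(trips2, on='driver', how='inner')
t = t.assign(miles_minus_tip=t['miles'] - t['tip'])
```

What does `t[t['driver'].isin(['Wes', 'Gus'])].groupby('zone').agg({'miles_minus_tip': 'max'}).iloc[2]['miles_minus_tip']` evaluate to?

-8

merge on 'driver' (how='inner') → 6 rows:
  zone  miles driver  tip  fare
0    A     22    Wes   25    89
1    E      1    Wes    9    89
2    B     50    Gus   18    68
3    B     51    Gus   11    68
4    A     79   Dana   18    74
5    F     29    Gus   20    68
add column miles_minus_tip = t['miles'] - t['tip']:
  zone  miles driver  tip  fare  miles_minus_tip
0    A     22    Wes   25    89               -3
1    E      1    Wes    9    89               -8
2    B     50    Gus   18    68               32
3    B     51    Gus   11    68               40
4    A     79   Dana   18    74               61
5    F     29    Gus   20    68                9
filter rows where driver in ['Wes', 'Gus']:
  zone  miles driver  tip  fare  miles_minus_tip
0    A     22    Wes   25    89               -3
1    E      1    Wes    9    89               -8
2    B     50    Gus   18    68               32
3    B     51    Gus   11    68               40
5    F     29    Gus   20    68                9
group by zone, max of miles_minus_tip:
      miles_minus_tip
zone                 
A                  -3
B                  40
E                  -8
F                   9
value at position 2, column 'miles_minus_tip' → -8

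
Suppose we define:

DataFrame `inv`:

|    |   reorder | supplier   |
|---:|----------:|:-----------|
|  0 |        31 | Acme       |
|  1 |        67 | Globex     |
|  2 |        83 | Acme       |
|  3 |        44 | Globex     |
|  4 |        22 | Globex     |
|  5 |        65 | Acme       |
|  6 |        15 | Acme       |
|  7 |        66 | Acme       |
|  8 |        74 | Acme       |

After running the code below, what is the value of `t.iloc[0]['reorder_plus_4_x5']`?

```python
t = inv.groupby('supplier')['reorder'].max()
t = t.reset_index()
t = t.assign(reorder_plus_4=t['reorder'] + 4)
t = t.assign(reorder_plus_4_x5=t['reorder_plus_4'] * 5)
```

435

group by supplier, max of reorder:
supplier
Acme      83
Globex    67
Name: reorder, dtype: int64
reset_index():
  supplier  reorder
0     Acme       83
1   Globex       67
add column reorder_plus_4 = t['reorder'] + 4:
  supplier  reorder  reorder_plus_4
0     Acme       83              87
1   Globex       67              71
add column reorder_plus_4_x5 = t['reorder_plus_4'] * 5:
  supplier  reorder  reorder_plus_4  reorder_plus_4_x5
0     Acme       83              87                435
1   Globex       67              71                355
Hence 435.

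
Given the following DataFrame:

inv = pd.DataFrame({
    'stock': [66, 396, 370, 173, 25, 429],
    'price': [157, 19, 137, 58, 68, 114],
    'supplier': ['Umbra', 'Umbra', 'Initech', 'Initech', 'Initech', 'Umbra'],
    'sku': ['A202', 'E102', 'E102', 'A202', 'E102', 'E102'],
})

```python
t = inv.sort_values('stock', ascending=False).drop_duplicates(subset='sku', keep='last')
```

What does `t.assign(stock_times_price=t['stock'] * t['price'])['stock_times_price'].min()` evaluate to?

sort by stock descending:
   stock  price supplier   sku
5    429    114    Umbra  E102
1    396     19    Umbra  E102
2    370    137  Initech  E102
3    173     58  Initech  A202
0     66    157    Umbra  A202
4     25     68  Initech  E102
drop duplicate sku (keep=last):
   stock  price supplier   sku
0     66    157    Umbra  A202
4     25     68  Initech  E102
add column stock_times_price = t['stock'] * t['price']:
   stock  price supplier   sku  stock_times_price
0     66    157    Umbra  A202              10362
4     25     68  Initech  E102               1700
Reading off the min of column 'stock_times_price', we get 1700.

1700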